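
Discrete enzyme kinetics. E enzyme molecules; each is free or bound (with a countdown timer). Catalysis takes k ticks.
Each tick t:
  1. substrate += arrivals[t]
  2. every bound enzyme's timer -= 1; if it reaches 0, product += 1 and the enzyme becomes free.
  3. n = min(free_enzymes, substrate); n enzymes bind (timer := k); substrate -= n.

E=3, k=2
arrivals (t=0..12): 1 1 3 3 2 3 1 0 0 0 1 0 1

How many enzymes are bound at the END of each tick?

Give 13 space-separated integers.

t=0: arr=1 -> substrate=0 bound=1 product=0
t=1: arr=1 -> substrate=0 bound=2 product=0
t=2: arr=3 -> substrate=1 bound=3 product=1
t=3: arr=3 -> substrate=3 bound=3 product=2
t=4: arr=2 -> substrate=3 bound=3 product=4
t=5: arr=3 -> substrate=5 bound=3 product=5
t=6: arr=1 -> substrate=4 bound=3 product=7
t=7: arr=0 -> substrate=3 bound=3 product=8
t=8: arr=0 -> substrate=1 bound=3 product=10
t=9: arr=0 -> substrate=0 bound=3 product=11
t=10: arr=1 -> substrate=0 bound=2 product=13
t=11: arr=0 -> substrate=0 bound=1 product=14
t=12: arr=1 -> substrate=0 bound=1 product=15

Answer: 1 2 3 3 3 3 3 3 3 3 2 1 1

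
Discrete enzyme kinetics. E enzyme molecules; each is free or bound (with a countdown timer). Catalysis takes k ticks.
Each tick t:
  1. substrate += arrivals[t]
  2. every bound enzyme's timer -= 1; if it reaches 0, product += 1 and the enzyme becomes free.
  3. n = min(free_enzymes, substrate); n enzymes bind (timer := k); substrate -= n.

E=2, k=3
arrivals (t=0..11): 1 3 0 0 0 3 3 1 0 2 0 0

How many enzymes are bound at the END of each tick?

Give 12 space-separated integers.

Answer: 1 2 2 2 2 2 2 2 2 2 2 2

Derivation:
t=0: arr=1 -> substrate=0 bound=1 product=0
t=1: arr=3 -> substrate=2 bound=2 product=0
t=2: arr=0 -> substrate=2 bound=2 product=0
t=3: arr=0 -> substrate=1 bound=2 product=1
t=4: arr=0 -> substrate=0 bound=2 product=2
t=5: arr=3 -> substrate=3 bound=2 product=2
t=6: arr=3 -> substrate=5 bound=2 product=3
t=7: arr=1 -> substrate=5 bound=2 product=4
t=8: arr=0 -> substrate=5 bound=2 product=4
t=9: arr=2 -> substrate=6 bound=2 product=5
t=10: arr=0 -> substrate=5 bound=2 product=6
t=11: arr=0 -> substrate=5 bound=2 product=6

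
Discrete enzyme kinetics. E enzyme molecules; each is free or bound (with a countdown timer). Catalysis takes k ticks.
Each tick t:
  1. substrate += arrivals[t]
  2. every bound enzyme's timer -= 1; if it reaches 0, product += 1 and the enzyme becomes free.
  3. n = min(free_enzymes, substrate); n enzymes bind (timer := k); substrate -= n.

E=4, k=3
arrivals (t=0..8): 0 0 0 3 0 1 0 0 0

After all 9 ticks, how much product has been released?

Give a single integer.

Answer: 4

Derivation:
t=0: arr=0 -> substrate=0 bound=0 product=0
t=1: arr=0 -> substrate=0 bound=0 product=0
t=2: arr=0 -> substrate=0 bound=0 product=0
t=3: arr=3 -> substrate=0 bound=3 product=0
t=4: arr=0 -> substrate=0 bound=3 product=0
t=5: arr=1 -> substrate=0 bound=4 product=0
t=6: arr=0 -> substrate=0 bound=1 product=3
t=7: arr=0 -> substrate=0 bound=1 product=3
t=8: arr=0 -> substrate=0 bound=0 product=4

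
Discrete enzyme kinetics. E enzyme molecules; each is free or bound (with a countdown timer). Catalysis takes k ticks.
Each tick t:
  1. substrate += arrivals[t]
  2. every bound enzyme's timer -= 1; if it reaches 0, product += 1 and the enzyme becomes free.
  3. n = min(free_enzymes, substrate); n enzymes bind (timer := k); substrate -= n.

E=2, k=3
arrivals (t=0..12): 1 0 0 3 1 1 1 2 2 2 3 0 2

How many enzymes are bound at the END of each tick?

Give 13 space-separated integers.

t=0: arr=1 -> substrate=0 bound=1 product=0
t=1: arr=0 -> substrate=0 bound=1 product=0
t=2: arr=0 -> substrate=0 bound=1 product=0
t=3: arr=3 -> substrate=1 bound=2 product=1
t=4: arr=1 -> substrate=2 bound=2 product=1
t=5: arr=1 -> substrate=3 bound=2 product=1
t=6: arr=1 -> substrate=2 bound=2 product=3
t=7: arr=2 -> substrate=4 bound=2 product=3
t=8: arr=2 -> substrate=6 bound=2 product=3
t=9: arr=2 -> substrate=6 bound=2 product=5
t=10: arr=3 -> substrate=9 bound=2 product=5
t=11: arr=0 -> substrate=9 bound=2 product=5
t=12: arr=2 -> substrate=9 bound=2 product=7

Answer: 1 1 1 2 2 2 2 2 2 2 2 2 2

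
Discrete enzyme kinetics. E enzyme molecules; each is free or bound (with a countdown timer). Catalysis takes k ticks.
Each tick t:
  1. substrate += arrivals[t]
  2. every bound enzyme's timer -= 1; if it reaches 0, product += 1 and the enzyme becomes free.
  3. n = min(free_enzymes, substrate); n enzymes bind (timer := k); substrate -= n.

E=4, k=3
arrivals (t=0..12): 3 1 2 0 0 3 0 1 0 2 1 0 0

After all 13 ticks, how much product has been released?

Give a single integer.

Answer: 12

Derivation:
t=0: arr=3 -> substrate=0 bound=3 product=0
t=1: arr=1 -> substrate=0 bound=4 product=0
t=2: arr=2 -> substrate=2 bound=4 product=0
t=3: arr=0 -> substrate=0 bound=3 product=3
t=4: arr=0 -> substrate=0 bound=2 product=4
t=5: arr=3 -> substrate=1 bound=4 product=4
t=6: arr=0 -> substrate=0 bound=3 product=6
t=7: arr=1 -> substrate=0 bound=4 product=6
t=8: arr=0 -> substrate=0 bound=2 product=8
t=9: arr=2 -> substrate=0 bound=3 product=9
t=10: arr=1 -> substrate=0 bound=3 product=10
t=11: arr=0 -> substrate=0 bound=3 product=10
t=12: arr=0 -> substrate=0 bound=1 product=12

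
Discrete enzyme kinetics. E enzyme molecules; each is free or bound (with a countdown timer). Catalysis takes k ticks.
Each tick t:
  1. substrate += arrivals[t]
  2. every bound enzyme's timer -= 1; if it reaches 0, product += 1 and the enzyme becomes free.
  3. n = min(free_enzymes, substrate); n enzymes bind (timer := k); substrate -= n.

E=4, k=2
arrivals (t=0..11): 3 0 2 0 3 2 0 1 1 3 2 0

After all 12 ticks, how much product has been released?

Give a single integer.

t=0: arr=3 -> substrate=0 bound=3 product=0
t=1: arr=0 -> substrate=0 bound=3 product=0
t=2: arr=2 -> substrate=0 bound=2 product=3
t=3: arr=0 -> substrate=0 bound=2 product=3
t=4: arr=3 -> substrate=0 bound=3 product=5
t=5: arr=2 -> substrate=1 bound=4 product=5
t=6: arr=0 -> substrate=0 bound=2 product=8
t=7: arr=1 -> substrate=0 bound=2 product=9
t=8: arr=1 -> substrate=0 bound=2 product=10
t=9: arr=3 -> substrate=0 bound=4 product=11
t=10: arr=2 -> substrate=1 bound=4 product=12
t=11: arr=0 -> substrate=0 bound=2 product=15

Answer: 15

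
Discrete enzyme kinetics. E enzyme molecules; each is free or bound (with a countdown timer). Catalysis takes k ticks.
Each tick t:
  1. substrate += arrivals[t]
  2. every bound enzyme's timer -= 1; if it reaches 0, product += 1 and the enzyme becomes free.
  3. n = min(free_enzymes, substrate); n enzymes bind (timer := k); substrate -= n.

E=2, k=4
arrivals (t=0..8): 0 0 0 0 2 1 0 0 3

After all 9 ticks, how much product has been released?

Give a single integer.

t=0: arr=0 -> substrate=0 bound=0 product=0
t=1: arr=0 -> substrate=0 bound=0 product=0
t=2: arr=0 -> substrate=0 bound=0 product=0
t=3: arr=0 -> substrate=0 bound=0 product=0
t=4: arr=2 -> substrate=0 bound=2 product=0
t=5: arr=1 -> substrate=1 bound=2 product=0
t=6: arr=0 -> substrate=1 bound=2 product=0
t=7: arr=0 -> substrate=1 bound=2 product=0
t=8: arr=3 -> substrate=2 bound=2 product=2

Answer: 2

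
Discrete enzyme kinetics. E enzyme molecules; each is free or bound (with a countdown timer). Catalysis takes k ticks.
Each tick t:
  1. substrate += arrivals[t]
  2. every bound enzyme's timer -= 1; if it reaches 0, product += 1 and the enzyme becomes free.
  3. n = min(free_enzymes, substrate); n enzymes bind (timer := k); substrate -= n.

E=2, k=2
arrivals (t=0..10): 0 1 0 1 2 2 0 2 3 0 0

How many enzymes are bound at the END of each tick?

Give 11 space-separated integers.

t=0: arr=0 -> substrate=0 bound=0 product=0
t=1: arr=1 -> substrate=0 bound=1 product=0
t=2: arr=0 -> substrate=0 bound=1 product=0
t=3: arr=1 -> substrate=0 bound=1 product=1
t=4: arr=2 -> substrate=1 bound=2 product=1
t=5: arr=2 -> substrate=2 bound=2 product=2
t=6: arr=0 -> substrate=1 bound=2 product=3
t=7: arr=2 -> substrate=2 bound=2 product=4
t=8: arr=3 -> substrate=4 bound=2 product=5
t=9: arr=0 -> substrate=3 bound=2 product=6
t=10: arr=0 -> substrate=2 bound=2 product=7

Answer: 0 1 1 1 2 2 2 2 2 2 2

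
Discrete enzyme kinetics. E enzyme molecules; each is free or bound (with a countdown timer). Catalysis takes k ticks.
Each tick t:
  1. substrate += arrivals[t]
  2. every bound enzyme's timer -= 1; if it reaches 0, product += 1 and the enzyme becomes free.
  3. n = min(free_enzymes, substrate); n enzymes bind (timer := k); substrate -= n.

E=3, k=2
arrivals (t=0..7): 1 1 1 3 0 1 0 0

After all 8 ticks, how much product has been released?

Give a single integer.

t=0: arr=1 -> substrate=0 bound=1 product=0
t=1: arr=1 -> substrate=0 bound=2 product=0
t=2: arr=1 -> substrate=0 bound=2 product=1
t=3: arr=3 -> substrate=1 bound=3 product=2
t=4: arr=0 -> substrate=0 bound=3 product=3
t=5: arr=1 -> substrate=0 bound=2 product=5
t=6: arr=0 -> substrate=0 bound=1 product=6
t=7: arr=0 -> substrate=0 bound=0 product=7

Answer: 7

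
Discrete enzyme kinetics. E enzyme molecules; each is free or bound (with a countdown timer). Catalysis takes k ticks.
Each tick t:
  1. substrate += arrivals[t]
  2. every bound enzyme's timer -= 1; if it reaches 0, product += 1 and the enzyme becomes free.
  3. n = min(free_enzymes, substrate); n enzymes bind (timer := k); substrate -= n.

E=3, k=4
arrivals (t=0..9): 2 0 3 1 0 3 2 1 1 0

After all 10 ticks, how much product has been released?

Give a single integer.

Answer: 5

Derivation:
t=0: arr=2 -> substrate=0 bound=2 product=0
t=1: arr=0 -> substrate=0 bound=2 product=0
t=2: arr=3 -> substrate=2 bound=3 product=0
t=3: arr=1 -> substrate=3 bound=3 product=0
t=4: arr=0 -> substrate=1 bound=3 product=2
t=5: arr=3 -> substrate=4 bound=3 product=2
t=6: arr=2 -> substrate=5 bound=3 product=3
t=7: arr=1 -> substrate=6 bound=3 product=3
t=8: arr=1 -> substrate=5 bound=3 product=5
t=9: arr=0 -> substrate=5 bound=3 product=5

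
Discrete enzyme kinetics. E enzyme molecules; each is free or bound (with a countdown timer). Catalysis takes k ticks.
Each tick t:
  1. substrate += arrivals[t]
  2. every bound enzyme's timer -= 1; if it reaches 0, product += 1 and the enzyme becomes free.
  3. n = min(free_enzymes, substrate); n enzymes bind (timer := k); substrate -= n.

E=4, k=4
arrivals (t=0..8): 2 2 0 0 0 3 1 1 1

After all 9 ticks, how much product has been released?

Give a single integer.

Answer: 4

Derivation:
t=0: arr=2 -> substrate=0 bound=2 product=0
t=1: arr=2 -> substrate=0 bound=4 product=0
t=2: arr=0 -> substrate=0 bound=4 product=0
t=3: arr=0 -> substrate=0 bound=4 product=0
t=4: arr=0 -> substrate=0 bound=2 product=2
t=5: arr=3 -> substrate=0 bound=3 product=4
t=6: arr=1 -> substrate=0 bound=4 product=4
t=7: arr=1 -> substrate=1 bound=4 product=4
t=8: arr=1 -> substrate=2 bound=4 product=4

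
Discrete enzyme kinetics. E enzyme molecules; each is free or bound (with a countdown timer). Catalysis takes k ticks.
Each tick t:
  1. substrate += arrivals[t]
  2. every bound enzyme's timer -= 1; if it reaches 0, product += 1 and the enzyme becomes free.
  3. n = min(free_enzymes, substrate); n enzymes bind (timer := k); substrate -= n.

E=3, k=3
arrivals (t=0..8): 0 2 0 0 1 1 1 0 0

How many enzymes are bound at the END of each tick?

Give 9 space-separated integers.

t=0: arr=0 -> substrate=0 bound=0 product=0
t=1: arr=2 -> substrate=0 bound=2 product=0
t=2: arr=0 -> substrate=0 bound=2 product=0
t=3: arr=0 -> substrate=0 bound=2 product=0
t=4: arr=1 -> substrate=0 bound=1 product=2
t=5: arr=1 -> substrate=0 bound=2 product=2
t=6: arr=1 -> substrate=0 bound=3 product=2
t=7: arr=0 -> substrate=0 bound=2 product=3
t=8: arr=0 -> substrate=0 bound=1 product=4

Answer: 0 2 2 2 1 2 3 2 1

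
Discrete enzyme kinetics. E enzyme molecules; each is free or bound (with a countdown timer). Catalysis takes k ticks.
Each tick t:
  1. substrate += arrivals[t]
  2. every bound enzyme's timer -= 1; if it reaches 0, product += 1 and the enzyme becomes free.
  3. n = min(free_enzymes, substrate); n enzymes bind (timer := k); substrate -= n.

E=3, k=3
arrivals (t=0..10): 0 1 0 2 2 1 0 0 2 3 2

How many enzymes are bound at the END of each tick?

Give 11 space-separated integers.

t=0: arr=0 -> substrate=0 bound=0 product=0
t=1: arr=1 -> substrate=0 bound=1 product=0
t=2: arr=0 -> substrate=0 bound=1 product=0
t=3: arr=2 -> substrate=0 bound=3 product=0
t=4: arr=2 -> substrate=1 bound=3 product=1
t=5: arr=1 -> substrate=2 bound=3 product=1
t=6: arr=0 -> substrate=0 bound=3 product=3
t=7: arr=0 -> substrate=0 bound=2 product=4
t=8: arr=2 -> substrate=1 bound=3 product=4
t=9: arr=3 -> substrate=2 bound=3 product=6
t=10: arr=2 -> substrate=4 bound=3 product=6

Answer: 0 1 1 3 3 3 3 2 3 3 3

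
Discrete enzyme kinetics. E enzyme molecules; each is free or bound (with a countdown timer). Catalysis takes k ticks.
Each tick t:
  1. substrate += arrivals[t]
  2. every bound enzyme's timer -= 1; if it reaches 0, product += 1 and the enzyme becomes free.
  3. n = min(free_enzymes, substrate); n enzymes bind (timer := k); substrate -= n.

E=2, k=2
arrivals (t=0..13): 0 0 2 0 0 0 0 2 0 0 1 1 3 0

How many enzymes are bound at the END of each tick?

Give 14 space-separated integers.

Answer: 0 0 2 2 0 0 0 2 2 0 1 2 2 2

Derivation:
t=0: arr=0 -> substrate=0 bound=0 product=0
t=1: arr=0 -> substrate=0 bound=0 product=0
t=2: arr=2 -> substrate=0 bound=2 product=0
t=3: arr=0 -> substrate=0 bound=2 product=0
t=4: arr=0 -> substrate=0 bound=0 product=2
t=5: arr=0 -> substrate=0 bound=0 product=2
t=6: arr=0 -> substrate=0 bound=0 product=2
t=7: arr=2 -> substrate=0 bound=2 product=2
t=8: arr=0 -> substrate=0 bound=2 product=2
t=9: arr=0 -> substrate=0 bound=0 product=4
t=10: arr=1 -> substrate=0 bound=1 product=4
t=11: arr=1 -> substrate=0 bound=2 product=4
t=12: arr=3 -> substrate=2 bound=2 product=5
t=13: arr=0 -> substrate=1 bound=2 product=6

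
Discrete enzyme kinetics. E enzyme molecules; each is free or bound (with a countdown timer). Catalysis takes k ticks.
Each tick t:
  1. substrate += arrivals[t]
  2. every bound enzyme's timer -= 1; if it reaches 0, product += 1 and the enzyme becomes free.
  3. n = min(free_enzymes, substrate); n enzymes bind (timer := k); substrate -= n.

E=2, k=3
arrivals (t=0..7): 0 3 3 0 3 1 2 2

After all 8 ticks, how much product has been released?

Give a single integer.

Answer: 4

Derivation:
t=0: arr=0 -> substrate=0 bound=0 product=0
t=1: arr=3 -> substrate=1 bound=2 product=0
t=2: arr=3 -> substrate=4 bound=2 product=0
t=3: arr=0 -> substrate=4 bound=2 product=0
t=4: arr=3 -> substrate=5 bound=2 product=2
t=5: arr=1 -> substrate=6 bound=2 product=2
t=6: arr=2 -> substrate=8 bound=2 product=2
t=7: arr=2 -> substrate=8 bound=2 product=4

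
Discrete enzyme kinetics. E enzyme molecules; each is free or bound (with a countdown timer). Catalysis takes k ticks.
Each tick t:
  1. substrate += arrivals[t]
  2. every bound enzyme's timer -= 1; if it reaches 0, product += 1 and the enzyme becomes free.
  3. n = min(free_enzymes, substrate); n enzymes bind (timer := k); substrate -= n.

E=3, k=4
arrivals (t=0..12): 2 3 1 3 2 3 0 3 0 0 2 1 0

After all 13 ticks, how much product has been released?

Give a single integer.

Answer: 8

Derivation:
t=0: arr=2 -> substrate=0 bound=2 product=0
t=1: arr=3 -> substrate=2 bound=3 product=0
t=2: arr=1 -> substrate=3 bound=3 product=0
t=3: arr=3 -> substrate=6 bound=3 product=0
t=4: arr=2 -> substrate=6 bound=3 product=2
t=5: arr=3 -> substrate=8 bound=3 product=3
t=6: arr=0 -> substrate=8 bound=3 product=3
t=7: arr=3 -> substrate=11 bound=3 product=3
t=8: arr=0 -> substrate=9 bound=3 product=5
t=9: arr=0 -> substrate=8 bound=3 product=6
t=10: arr=2 -> substrate=10 bound=3 product=6
t=11: arr=1 -> substrate=11 bound=3 product=6
t=12: arr=0 -> substrate=9 bound=3 product=8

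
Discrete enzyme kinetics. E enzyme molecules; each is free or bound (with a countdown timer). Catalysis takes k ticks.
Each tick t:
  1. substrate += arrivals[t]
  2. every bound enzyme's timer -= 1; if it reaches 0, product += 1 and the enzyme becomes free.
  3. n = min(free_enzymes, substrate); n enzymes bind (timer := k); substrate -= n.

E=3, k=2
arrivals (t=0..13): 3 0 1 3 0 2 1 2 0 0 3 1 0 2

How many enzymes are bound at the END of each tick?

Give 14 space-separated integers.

t=0: arr=3 -> substrate=0 bound=3 product=0
t=1: arr=0 -> substrate=0 bound=3 product=0
t=2: arr=1 -> substrate=0 bound=1 product=3
t=3: arr=3 -> substrate=1 bound=3 product=3
t=4: arr=0 -> substrate=0 bound=3 product=4
t=5: arr=2 -> substrate=0 bound=3 product=6
t=6: arr=1 -> substrate=0 bound=3 product=7
t=7: arr=2 -> substrate=0 bound=3 product=9
t=8: arr=0 -> substrate=0 bound=2 product=10
t=9: arr=0 -> substrate=0 bound=0 product=12
t=10: arr=3 -> substrate=0 bound=3 product=12
t=11: arr=1 -> substrate=1 bound=3 product=12
t=12: arr=0 -> substrate=0 bound=1 product=15
t=13: arr=2 -> substrate=0 bound=3 product=15

Answer: 3 3 1 3 3 3 3 3 2 0 3 3 1 3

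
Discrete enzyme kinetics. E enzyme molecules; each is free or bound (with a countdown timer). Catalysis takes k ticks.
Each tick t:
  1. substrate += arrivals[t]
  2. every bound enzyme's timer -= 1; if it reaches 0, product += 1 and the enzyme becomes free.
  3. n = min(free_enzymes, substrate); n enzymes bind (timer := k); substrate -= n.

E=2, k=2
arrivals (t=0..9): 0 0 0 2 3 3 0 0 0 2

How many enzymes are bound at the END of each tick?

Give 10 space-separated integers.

t=0: arr=0 -> substrate=0 bound=0 product=0
t=1: arr=0 -> substrate=0 bound=0 product=0
t=2: arr=0 -> substrate=0 bound=0 product=0
t=3: arr=2 -> substrate=0 bound=2 product=0
t=4: arr=3 -> substrate=3 bound=2 product=0
t=5: arr=3 -> substrate=4 bound=2 product=2
t=6: arr=0 -> substrate=4 bound=2 product=2
t=7: arr=0 -> substrate=2 bound=2 product=4
t=8: arr=0 -> substrate=2 bound=2 product=4
t=9: arr=2 -> substrate=2 bound=2 product=6

Answer: 0 0 0 2 2 2 2 2 2 2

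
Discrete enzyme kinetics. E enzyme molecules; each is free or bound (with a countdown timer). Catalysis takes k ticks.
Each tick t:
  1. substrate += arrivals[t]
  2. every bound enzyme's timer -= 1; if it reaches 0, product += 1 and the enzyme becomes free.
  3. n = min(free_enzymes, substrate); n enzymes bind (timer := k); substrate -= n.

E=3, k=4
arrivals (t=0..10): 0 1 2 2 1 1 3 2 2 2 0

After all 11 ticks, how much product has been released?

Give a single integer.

t=0: arr=0 -> substrate=0 bound=0 product=0
t=1: arr=1 -> substrate=0 bound=1 product=0
t=2: arr=2 -> substrate=0 bound=3 product=0
t=3: arr=2 -> substrate=2 bound=3 product=0
t=4: arr=1 -> substrate=3 bound=3 product=0
t=5: arr=1 -> substrate=3 bound=3 product=1
t=6: arr=3 -> substrate=4 bound=3 product=3
t=7: arr=2 -> substrate=6 bound=3 product=3
t=8: arr=2 -> substrate=8 bound=3 product=3
t=9: arr=2 -> substrate=9 bound=3 product=4
t=10: arr=0 -> substrate=7 bound=3 product=6

Answer: 6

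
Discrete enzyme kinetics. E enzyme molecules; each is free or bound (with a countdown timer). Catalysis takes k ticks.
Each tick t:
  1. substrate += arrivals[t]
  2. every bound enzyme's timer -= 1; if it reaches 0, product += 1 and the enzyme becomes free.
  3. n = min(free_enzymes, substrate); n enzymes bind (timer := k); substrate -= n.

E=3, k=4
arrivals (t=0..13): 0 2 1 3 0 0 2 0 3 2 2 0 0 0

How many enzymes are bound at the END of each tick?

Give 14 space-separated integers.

Answer: 0 2 3 3 3 3 3 3 3 3 3 3 3 3

Derivation:
t=0: arr=0 -> substrate=0 bound=0 product=0
t=1: arr=2 -> substrate=0 bound=2 product=0
t=2: arr=1 -> substrate=0 bound=3 product=0
t=3: arr=3 -> substrate=3 bound=3 product=0
t=4: arr=0 -> substrate=3 bound=3 product=0
t=5: arr=0 -> substrate=1 bound=3 product=2
t=6: arr=2 -> substrate=2 bound=3 product=3
t=7: arr=0 -> substrate=2 bound=3 product=3
t=8: arr=3 -> substrate=5 bound=3 product=3
t=9: arr=2 -> substrate=5 bound=3 product=5
t=10: arr=2 -> substrate=6 bound=3 product=6
t=11: arr=0 -> substrate=6 bound=3 product=6
t=12: arr=0 -> substrate=6 bound=3 product=6
t=13: arr=0 -> substrate=4 bound=3 product=8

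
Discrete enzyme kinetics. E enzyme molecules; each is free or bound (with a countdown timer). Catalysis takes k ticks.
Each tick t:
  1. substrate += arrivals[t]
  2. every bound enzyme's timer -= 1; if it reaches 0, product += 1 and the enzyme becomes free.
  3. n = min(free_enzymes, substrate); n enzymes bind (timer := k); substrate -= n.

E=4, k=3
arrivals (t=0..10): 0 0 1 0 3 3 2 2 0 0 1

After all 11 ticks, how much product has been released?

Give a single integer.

t=0: arr=0 -> substrate=0 bound=0 product=0
t=1: arr=0 -> substrate=0 bound=0 product=0
t=2: arr=1 -> substrate=0 bound=1 product=0
t=3: arr=0 -> substrate=0 bound=1 product=0
t=4: arr=3 -> substrate=0 bound=4 product=0
t=5: arr=3 -> substrate=2 bound=4 product=1
t=6: arr=2 -> substrate=4 bound=4 product=1
t=7: arr=2 -> substrate=3 bound=4 product=4
t=8: arr=0 -> substrate=2 bound=4 product=5
t=9: arr=0 -> substrate=2 bound=4 product=5
t=10: arr=1 -> substrate=0 bound=4 product=8

Answer: 8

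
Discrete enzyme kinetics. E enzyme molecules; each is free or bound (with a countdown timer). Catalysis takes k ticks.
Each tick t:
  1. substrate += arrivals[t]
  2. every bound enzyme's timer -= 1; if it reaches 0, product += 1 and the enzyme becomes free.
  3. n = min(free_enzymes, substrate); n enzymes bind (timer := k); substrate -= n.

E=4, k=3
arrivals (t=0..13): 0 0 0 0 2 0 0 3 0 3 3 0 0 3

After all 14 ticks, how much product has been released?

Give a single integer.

t=0: arr=0 -> substrate=0 bound=0 product=0
t=1: arr=0 -> substrate=0 bound=0 product=0
t=2: arr=0 -> substrate=0 bound=0 product=0
t=3: arr=0 -> substrate=0 bound=0 product=0
t=4: arr=2 -> substrate=0 bound=2 product=0
t=5: arr=0 -> substrate=0 bound=2 product=0
t=6: arr=0 -> substrate=0 bound=2 product=0
t=7: arr=3 -> substrate=0 bound=3 product=2
t=8: arr=0 -> substrate=0 bound=3 product=2
t=9: arr=3 -> substrate=2 bound=4 product=2
t=10: arr=3 -> substrate=2 bound=4 product=5
t=11: arr=0 -> substrate=2 bound=4 product=5
t=12: arr=0 -> substrate=1 bound=4 product=6
t=13: arr=3 -> substrate=1 bound=4 product=9

Answer: 9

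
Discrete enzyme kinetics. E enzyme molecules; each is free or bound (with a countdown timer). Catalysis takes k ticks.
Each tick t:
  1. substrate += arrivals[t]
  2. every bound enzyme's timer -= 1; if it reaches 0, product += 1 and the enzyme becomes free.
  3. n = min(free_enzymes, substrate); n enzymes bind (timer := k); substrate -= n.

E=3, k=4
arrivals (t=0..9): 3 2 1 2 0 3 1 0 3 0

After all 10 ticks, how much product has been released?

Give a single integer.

Answer: 6

Derivation:
t=0: arr=3 -> substrate=0 bound=3 product=0
t=1: arr=2 -> substrate=2 bound=3 product=0
t=2: arr=1 -> substrate=3 bound=3 product=0
t=3: arr=2 -> substrate=5 bound=3 product=0
t=4: arr=0 -> substrate=2 bound=3 product=3
t=5: arr=3 -> substrate=5 bound=3 product=3
t=6: arr=1 -> substrate=6 bound=3 product=3
t=7: arr=0 -> substrate=6 bound=3 product=3
t=8: arr=3 -> substrate=6 bound=3 product=6
t=9: arr=0 -> substrate=6 bound=3 product=6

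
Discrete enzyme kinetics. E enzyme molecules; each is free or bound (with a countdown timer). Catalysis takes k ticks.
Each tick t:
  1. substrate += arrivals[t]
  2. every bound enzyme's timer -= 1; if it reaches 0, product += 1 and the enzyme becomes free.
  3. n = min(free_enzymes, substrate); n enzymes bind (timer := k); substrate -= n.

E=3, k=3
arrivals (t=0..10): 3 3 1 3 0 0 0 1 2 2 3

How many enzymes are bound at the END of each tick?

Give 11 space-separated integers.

t=0: arr=3 -> substrate=0 bound=3 product=0
t=1: arr=3 -> substrate=3 bound=3 product=0
t=2: arr=1 -> substrate=4 bound=3 product=0
t=3: arr=3 -> substrate=4 bound=3 product=3
t=4: arr=0 -> substrate=4 bound=3 product=3
t=5: arr=0 -> substrate=4 bound=3 product=3
t=6: arr=0 -> substrate=1 bound=3 product=6
t=7: arr=1 -> substrate=2 bound=3 product=6
t=8: arr=2 -> substrate=4 bound=3 product=6
t=9: arr=2 -> substrate=3 bound=3 product=9
t=10: arr=3 -> substrate=6 bound=3 product=9

Answer: 3 3 3 3 3 3 3 3 3 3 3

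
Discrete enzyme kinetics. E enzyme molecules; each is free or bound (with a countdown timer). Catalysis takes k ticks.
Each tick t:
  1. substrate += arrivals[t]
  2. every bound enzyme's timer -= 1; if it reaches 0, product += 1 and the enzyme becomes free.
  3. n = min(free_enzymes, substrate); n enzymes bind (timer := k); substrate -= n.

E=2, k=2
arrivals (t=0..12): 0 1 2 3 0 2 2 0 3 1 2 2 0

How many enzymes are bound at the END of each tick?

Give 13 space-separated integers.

t=0: arr=0 -> substrate=0 bound=0 product=0
t=1: arr=1 -> substrate=0 bound=1 product=0
t=2: arr=2 -> substrate=1 bound=2 product=0
t=3: arr=3 -> substrate=3 bound=2 product=1
t=4: arr=0 -> substrate=2 bound=2 product=2
t=5: arr=2 -> substrate=3 bound=2 product=3
t=6: arr=2 -> substrate=4 bound=2 product=4
t=7: arr=0 -> substrate=3 bound=2 product=5
t=8: arr=3 -> substrate=5 bound=2 product=6
t=9: arr=1 -> substrate=5 bound=2 product=7
t=10: arr=2 -> substrate=6 bound=2 product=8
t=11: arr=2 -> substrate=7 bound=2 product=9
t=12: arr=0 -> substrate=6 bound=2 product=10

Answer: 0 1 2 2 2 2 2 2 2 2 2 2 2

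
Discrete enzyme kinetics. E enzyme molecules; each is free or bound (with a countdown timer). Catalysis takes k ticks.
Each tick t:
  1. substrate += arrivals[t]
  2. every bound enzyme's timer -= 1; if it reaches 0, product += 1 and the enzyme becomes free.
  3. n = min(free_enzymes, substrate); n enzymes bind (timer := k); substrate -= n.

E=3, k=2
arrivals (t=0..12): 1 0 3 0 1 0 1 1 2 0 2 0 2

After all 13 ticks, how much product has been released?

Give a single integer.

t=0: arr=1 -> substrate=0 bound=1 product=0
t=1: arr=0 -> substrate=0 bound=1 product=0
t=2: arr=3 -> substrate=0 bound=3 product=1
t=3: arr=0 -> substrate=0 bound=3 product=1
t=4: arr=1 -> substrate=0 bound=1 product=4
t=5: arr=0 -> substrate=0 bound=1 product=4
t=6: arr=1 -> substrate=0 bound=1 product=5
t=7: arr=1 -> substrate=0 bound=2 product=5
t=8: arr=2 -> substrate=0 bound=3 product=6
t=9: arr=0 -> substrate=0 bound=2 product=7
t=10: arr=2 -> substrate=0 bound=2 product=9
t=11: arr=0 -> substrate=0 bound=2 product=9
t=12: arr=2 -> substrate=0 bound=2 product=11

Answer: 11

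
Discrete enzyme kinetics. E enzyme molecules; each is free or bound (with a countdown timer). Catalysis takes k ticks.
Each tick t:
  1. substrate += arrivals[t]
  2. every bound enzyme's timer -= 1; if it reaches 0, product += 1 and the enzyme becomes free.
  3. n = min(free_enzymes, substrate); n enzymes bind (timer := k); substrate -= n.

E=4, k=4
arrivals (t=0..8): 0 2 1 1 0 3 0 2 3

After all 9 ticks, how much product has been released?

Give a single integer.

Answer: 4

Derivation:
t=0: arr=0 -> substrate=0 bound=0 product=0
t=1: arr=2 -> substrate=0 bound=2 product=0
t=2: arr=1 -> substrate=0 bound=3 product=0
t=3: arr=1 -> substrate=0 bound=4 product=0
t=4: arr=0 -> substrate=0 bound=4 product=0
t=5: arr=3 -> substrate=1 bound=4 product=2
t=6: arr=0 -> substrate=0 bound=4 product=3
t=7: arr=2 -> substrate=1 bound=4 product=4
t=8: arr=3 -> substrate=4 bound=4 product=4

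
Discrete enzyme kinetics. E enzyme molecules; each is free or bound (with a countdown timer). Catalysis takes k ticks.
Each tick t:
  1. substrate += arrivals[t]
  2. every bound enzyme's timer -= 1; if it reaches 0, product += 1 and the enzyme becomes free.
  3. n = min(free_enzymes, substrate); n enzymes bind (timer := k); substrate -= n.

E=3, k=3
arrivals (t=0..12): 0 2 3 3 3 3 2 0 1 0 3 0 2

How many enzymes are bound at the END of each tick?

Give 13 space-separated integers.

Answer: 0 2 3 3 3 3 3 3 3 3 3 3 3

Derivation:
t=0: arr=0 -> substrate=0 bound=0 product=0
t=1: arr=2 -> substrate=0 bound=2 product=0
t=2: arr=3 -> substrate=2 bound=3 product=0
t=3: arr=3 -> substrate=5 bound=3 product=0
t=4: arr=3 -> substrate=6 bound=3 product=2
t=5: arr=3 -> substrate=8 bound=3 product=3
t=6: arr=2 -> substrate=10 bound=3 product=3
t=7: arr=0 -> substrate=8 bound=3 product=5
t=8: arr=1 -> substrate=8 bound=3 product=6
t=9: arr=0 -> substrate=8 bound=3 product=6
t=10: arr=3 -> substrate=9 bound=3 product=8
t=11: arr=0 -> substrate=8 bound=3 product=9
t=12: arr=2 -> substrate=10 bound=3 product=9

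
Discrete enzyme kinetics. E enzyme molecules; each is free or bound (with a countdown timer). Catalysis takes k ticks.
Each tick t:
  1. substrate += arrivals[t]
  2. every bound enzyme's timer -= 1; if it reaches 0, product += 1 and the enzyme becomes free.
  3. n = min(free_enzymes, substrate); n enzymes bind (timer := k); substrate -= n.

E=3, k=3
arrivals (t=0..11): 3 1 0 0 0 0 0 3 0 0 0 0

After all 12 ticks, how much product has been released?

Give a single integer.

Answer: 7

Derivation:
t=0: arr=3 -> substrate=0 bound=3 product=0
t=1: arr=1 -> substrate=1 bound=3 product=0
t=2: arr=0 -> substrate=1 bound=3 product=0
t=3: arr=0 -> substrate=0 bound=1 product=3
t=4: arr=0 -> substrate=0 bound=1 product=3
t=5: arr=0 -> substrate=0 bound=1 product=3
t=6: arr=0 -> substrate=0 bound=0 product=4
t=7: arr=3 -> substrate=0 bound=3 product=4
t=8: arr=0 -> substrate=0 bound=3 product=4
t=9: arr=0 -> substrate=0 bound=3 product=4
t=10: arr=0 -> substrate=0 bound=0 product=7
t=11: arr=0 -> substrate=0 bound=0 product=7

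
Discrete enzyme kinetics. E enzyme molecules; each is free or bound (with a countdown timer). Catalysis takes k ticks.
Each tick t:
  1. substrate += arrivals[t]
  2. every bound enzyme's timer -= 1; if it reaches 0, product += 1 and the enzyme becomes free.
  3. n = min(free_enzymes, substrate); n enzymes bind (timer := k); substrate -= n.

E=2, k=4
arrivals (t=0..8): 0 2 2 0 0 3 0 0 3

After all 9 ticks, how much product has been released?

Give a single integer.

Answer: 2

Derivation:
t=0: arr=0 -> substrate=0 bound=0 product=0
t=1: arr=2 -> substrate=0 bound=2 product=0
t=2: arr=2 -> substrate=2 bound=2 product=0
t=3: arr=0 -> substrate=2 bound=2 product=0
t=4: arr=0 -> substrate=2 bound=2 product=0
t=5: arr=3 -> substrate=3 bound=2 product=2
t=6: arr=0 -> substrate=3 bound=2 product=2
t=7: arr=0 -> substrate=3 bound=2 product=2
t=8: arr=3 -> substrate=6 bound=2 product=2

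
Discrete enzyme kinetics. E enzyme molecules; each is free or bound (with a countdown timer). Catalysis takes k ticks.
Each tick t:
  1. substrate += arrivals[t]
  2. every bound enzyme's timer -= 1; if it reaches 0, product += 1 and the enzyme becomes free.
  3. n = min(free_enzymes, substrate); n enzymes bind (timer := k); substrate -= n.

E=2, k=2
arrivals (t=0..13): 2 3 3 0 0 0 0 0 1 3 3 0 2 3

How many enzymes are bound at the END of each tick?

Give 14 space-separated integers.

t=0: arr=2 -> substrate=0 bound=2 product=0
t=1: arr=3 -> substrate=3 bound=2 product=0
t=2: arr=3 -> substrate=4 bound=2 product=2
t=3: arr=0 -> substrate=4 bound=2 product=2
t=4: arr=0 -> substrate=2 bound=2 product=4
t=5: arr=0 -> substrate=2 bound=2 product=4
t=6: arr=0 -> substrate=0 bound=2 product=6
t=7: arr=0 -> substrate=0 bound=2 product=6
t=8: arr=1 -> substrate=0 bound=1 product=8
t=9: arr=3 -> substrate=2 bound=2 product=8
t=10: arr=3 -> substrate=4 bound=2 product=9
t=11: arr=0 -> substrate=3 bound=2 product=10
t=12: arr=2 -> substrate=4 bound=2 product=11
t=13: arr=3 -> substrate=6 bound=2 product=12

Answer: 2 2 2 2 2 2 2 2 1 2 2 2 2 2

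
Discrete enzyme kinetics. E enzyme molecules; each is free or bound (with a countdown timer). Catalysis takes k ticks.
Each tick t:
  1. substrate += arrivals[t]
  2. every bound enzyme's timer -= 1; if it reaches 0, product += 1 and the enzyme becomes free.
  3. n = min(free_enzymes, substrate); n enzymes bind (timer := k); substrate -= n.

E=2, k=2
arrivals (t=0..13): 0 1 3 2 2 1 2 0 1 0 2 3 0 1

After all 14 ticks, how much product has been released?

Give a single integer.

Answer: 11

Derivation:
t=0: arr=0 -> substrate=0 bound=0 product=0
t=1: arr=1 -> substrate=0 bound=1 product=0
t=2: arr=3 -> substrate=2 bound=2 product=0
t=3: arr=2 -> substrate=3 bound=2 product=1
t=4: arr=2 -> substrate=4 bound=2 product=2
t=5: arr=1 -> substrate=4 bound=2 product=3
t=6: arr=2 -> substrate=5 bound=2 product=4
t=7: arr=0 -> substrate=4 bound=2 product=5
t=8: arr=1 -> substrate=4 bound=2 product=6
t=9: arr=0 -> substrate=3 bound=2 product=7
t=10: arr=2 -> substrate=4 bound=2 product=8
t=11: arr=3 -> substrate=6 bound=2 product=9
t=12: arr=0 -> substrate=5 bound=2 product=10
t=13: arr=1 -> substrate=5 bound=2 product=11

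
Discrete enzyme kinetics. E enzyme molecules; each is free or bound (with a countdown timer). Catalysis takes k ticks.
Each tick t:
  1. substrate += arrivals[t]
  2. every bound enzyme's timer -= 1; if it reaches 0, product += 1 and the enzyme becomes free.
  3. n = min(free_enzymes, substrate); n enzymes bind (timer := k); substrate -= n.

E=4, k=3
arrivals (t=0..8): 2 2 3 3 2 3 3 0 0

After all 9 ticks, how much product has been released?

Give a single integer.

t=0: arr=2 -> substrate=0 bound=2 product=0
t=1: arr=2 -> substrate=0 bound=4 product=0
t=2: arr=3 -> substrate=3 bound=4 product=0
t=3: arr=3 -> substrate=4 bound=4 product=2
t=4: arr=2 -> substrate=4 bound=4 product=4
t=5: arr=3 -> substrate=7 bound=4 product=4
t=6: arr=3 -> substrate=8 bound=4 product=6
t=7: arr=0 -> substrate=6 bound=4 product=8
t=8: arr=0 -> substrate=6 bound=4 product=8

Answer: 8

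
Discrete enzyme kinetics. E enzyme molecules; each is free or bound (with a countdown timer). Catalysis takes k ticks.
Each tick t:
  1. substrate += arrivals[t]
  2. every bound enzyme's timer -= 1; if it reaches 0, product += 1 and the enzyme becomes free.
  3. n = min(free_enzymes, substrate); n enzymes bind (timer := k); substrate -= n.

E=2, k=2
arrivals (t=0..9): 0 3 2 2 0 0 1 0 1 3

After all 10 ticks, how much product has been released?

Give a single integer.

t=0: arr=0 -> substrate=0 bound=0 product=0
t=1: arr=3 -> substrate=1 bound=2 product=0
t=2: arr=2 -> substrate=3 bound=2 product=0
t=3: arr=2 -> substrate=3 bound=2 product=2
t=4: arr=0 -> substrate=3 bound=2 product=2
t=5: arr=0 -> substrate=1 bound=2 product=4
t=6: arr=1 -> substrate=2 bound=2 product=4
t=7: arr=0 -> substrate=0 bound=2 product=6
t=8: arr=1 -> substrate=1 bound=2 product=6
t=9: arr=3 -> substrate=2 bound=2 product=8

Answer: 8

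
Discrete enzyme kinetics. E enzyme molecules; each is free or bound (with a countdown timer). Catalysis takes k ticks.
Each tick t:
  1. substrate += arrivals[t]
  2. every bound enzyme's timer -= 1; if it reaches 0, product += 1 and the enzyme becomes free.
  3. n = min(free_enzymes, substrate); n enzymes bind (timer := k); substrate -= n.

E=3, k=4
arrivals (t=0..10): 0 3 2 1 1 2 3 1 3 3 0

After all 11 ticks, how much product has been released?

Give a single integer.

Answer: 6

Derivation:
t=0: arr=0 -> substrate=0 bound=0 product=0
t=1: arr=3 -> substrate=0 bound=3 product=0
t=2: arr=2 -> substrate=2 bound=3 product=0
t=3: arr=1 -> substrate=3 bound=3 product=0
t=4: arr=1 -> substrate=4 bound=3 product=0
t=5: arr=2 -> substrate=3 bound=3 product=3
t=6: arr=3 -> substrate=6 bound=3 product=3
t=7: arr=1 -> substrate=7 bound=3 product=3
t=8: arr=3 -> substrate=10 bound=3 product=3
t=9: arr=3 -> substrate=10 bound=3 product=6
t=10: arr=0 -> substrate=10 bound=3 product=6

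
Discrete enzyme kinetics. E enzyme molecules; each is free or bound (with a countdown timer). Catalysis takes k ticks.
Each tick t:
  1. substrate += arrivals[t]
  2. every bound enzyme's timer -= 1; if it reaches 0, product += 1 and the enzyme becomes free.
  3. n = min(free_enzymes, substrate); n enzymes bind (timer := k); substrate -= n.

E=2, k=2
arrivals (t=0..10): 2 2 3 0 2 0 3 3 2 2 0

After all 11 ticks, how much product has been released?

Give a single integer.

t=0: arr=2 -> substrate=0 bound=2 product=0
t=1: arr=2 -> substrate=2 bound=2 product=0
t=2: arr=3 -> substrate=3 bound=2 product=2
t=3: arr=0 -> substrate=3 bound=2 product=2
t=4: arr=2 -> substrate=3 bound=2 product=4
t=5: arr=0 -> substrate=3 bound=2 product=4
t=6: arr=3 -> substrate=4 bound=2 product=6
t=7: arr=3 -> substrate=7 bound=2 product=6
t=8: arr=2 -> substrate=7 bound=2 product=8
t=9: arr=2 -> substrate=9 bound=2 product=8
t=10: arr=0 -> substrate=7 bound=2 product=10

Answer: 10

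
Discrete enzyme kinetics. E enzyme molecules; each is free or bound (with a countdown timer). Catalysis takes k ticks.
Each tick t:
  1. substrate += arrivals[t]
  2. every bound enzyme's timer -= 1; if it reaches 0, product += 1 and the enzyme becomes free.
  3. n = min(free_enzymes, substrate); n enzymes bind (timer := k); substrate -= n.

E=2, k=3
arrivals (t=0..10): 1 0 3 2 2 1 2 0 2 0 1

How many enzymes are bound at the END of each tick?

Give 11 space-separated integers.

Answer: 1 1 2 2 2 2 2 2 2 2 2

Derivation:
t=0: arr=1 -> substrate=0 bound=1 product=0
t=1: arr=0 -> substrate=0 bound=1 product=0
t=2: arr=3 -> substrate=2 bound=2 product=0
t=3: arr=2 -> substrate=3 bound=2 product=1
t=4: arr=2 -> substrate=5 bound=2 product=1
t=5: arr=1 -> substrate=5 bound=2 product=2
t=6: arr=2 -> substrate=6 bound=2 product=3
t=7: arr=0 -> substrate=6 bound=2 product=3
t=8: arr=2 -> substrate=7 bound=2 product=4
t=9: arr=0 -> substrate=6 bound=2 product=5
t=10: arr=1 -> substrate=7 bound=2 product=5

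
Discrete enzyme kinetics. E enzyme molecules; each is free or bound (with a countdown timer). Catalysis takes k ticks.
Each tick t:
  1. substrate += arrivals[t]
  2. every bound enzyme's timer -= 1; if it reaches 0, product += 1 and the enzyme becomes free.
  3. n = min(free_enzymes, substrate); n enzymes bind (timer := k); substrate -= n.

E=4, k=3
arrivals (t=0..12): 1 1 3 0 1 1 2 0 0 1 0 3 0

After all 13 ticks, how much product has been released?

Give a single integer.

Answer: 10

Derivation:
t=0: arr=1 -> substrate=0 bound=1 product=0
t=1: arr=1 -> substrate=0 bound=2 product=0
t=2: arr=3 -> substrate=1 bound=4 product=0
t=3: arr=0 -> substrate=0 bound=4 product=1
t=4: arr=1 -> substrate=0 bound=4 product=2
t=5: arr=1 -> substrate=0 bound=3 product=4
t=6: arr=2 -> substrate=0 bound=4 product=5
t=7: arr=0 -> substrate=0 bound=3 product=6
t=8: arr=0 -> substrate=0 bound=2 product=7
t=9: arr=1 -> substrate=0 bound=1 product=9
t=10: arr=0 -> substrate=0 bound=1 product=9
t=11: arr=3 -> substrate=0 bound=4 product=9
t=12: arr=0 -> substrate=0 bound=3 product=10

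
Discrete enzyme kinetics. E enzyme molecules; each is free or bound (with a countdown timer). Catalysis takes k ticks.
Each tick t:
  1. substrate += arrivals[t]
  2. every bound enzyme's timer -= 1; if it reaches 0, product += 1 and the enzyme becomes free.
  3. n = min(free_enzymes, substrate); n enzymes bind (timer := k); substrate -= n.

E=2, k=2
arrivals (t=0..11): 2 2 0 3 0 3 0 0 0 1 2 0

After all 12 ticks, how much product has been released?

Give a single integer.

Answer: 10

Derivation:
t=0: arr=2 -> substrate=0 bound=2 product=0
t=1: arr=2 -> substrate=2 bound=2 product=0
t=2: arr=0 -> substrate=0 bound=2 product=2
t=3: arr=3 -> substrate=3 bound=2 product=2
t=4: arr=0 -> substrate=1 bound=2 product=4
t=5: arr=3 -> substrate=4 bound=2 product=4
t=6: arr=0 -> substrate=2 bound=2 product=6
t=7: arr=0 -> substrate=2 bound=2 product=6
t=8: arr=0 -> substrate=0 bound=2 product=8
t=9: arr=1 -> substrate=1 bound=2 product=8
t=10: arr=2 -> substrate=1 bound=2 product=10
t=11: arr=0 -> substrate=1 bound=2 product=10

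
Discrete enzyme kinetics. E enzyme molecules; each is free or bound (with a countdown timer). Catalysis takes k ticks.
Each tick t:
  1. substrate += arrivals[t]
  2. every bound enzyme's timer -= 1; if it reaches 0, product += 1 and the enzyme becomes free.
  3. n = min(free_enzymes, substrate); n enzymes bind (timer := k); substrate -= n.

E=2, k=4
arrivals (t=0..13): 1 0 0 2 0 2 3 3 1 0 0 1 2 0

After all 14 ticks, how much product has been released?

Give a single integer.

Answer: 5

Derivation:
t=0: arr=1 -> substrate=0 bound=1 product=0
t=1: arr=0 -> substrate=0 bound=1 product=0
t=2: arr=0 -> substrate=0 bound=1 product=0
t=3: arr=2 -> substrate=1 bound=2 product=0
t=4: arr=0 -> substrate=0 bound=2 product=1
t=5: arr=2 -> substrate=2 bound=2 product=1
t=6: arr=3 -> substrate=5 bound=2 product=1
t=7: arr=3 -> substrate=7 bound=2 product=2
t=8: arr=1 -> substrate=7 bound=2 product=3
t=9: arr=0 -> substrate=7 bound=2 product=3
t=10: arr=0 -> substrate=7 bound=2 product=3
t=11: arr=1 -> substrate=7 bound=2 product=4
t=12: arr=2 -> substrate=8 bound=2 product=5
t=13: arr=0 -> substrate=8 bound=2 product=5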